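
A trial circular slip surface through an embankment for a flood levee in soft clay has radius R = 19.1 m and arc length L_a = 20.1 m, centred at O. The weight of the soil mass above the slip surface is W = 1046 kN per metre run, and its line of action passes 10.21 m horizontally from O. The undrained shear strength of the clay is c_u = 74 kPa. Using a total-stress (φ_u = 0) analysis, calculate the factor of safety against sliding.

FS = 2.66

Taking moments about the centre O, the resisting moment is provided by the undrained shear strength acting along the arc:
M_R = c_u·L_a·R = 74·20.10·19.1 = 28409.3 kN·m/m
M_D = W·d = 1046·10.21 = 10679.7 kN·m/m
FS = M_R / M_D = 28409.3 / 10679.7 = 2.660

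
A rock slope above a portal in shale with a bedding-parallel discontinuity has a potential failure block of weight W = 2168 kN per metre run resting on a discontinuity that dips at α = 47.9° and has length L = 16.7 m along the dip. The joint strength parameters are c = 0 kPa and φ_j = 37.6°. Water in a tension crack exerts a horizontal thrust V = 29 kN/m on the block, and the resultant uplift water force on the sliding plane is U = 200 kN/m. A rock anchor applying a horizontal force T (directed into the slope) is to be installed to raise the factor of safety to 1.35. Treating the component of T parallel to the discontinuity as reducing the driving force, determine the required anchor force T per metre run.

Resolving forces along and normal to the sliding plane, with the horizontal anchor force T adding T·sinα to the effective normal force and T·cosα acting up the plane against the driving force:
FS = [cL + (W cosα − U − V sinα + T sinα) tanφ_j] / [W sinα + V cosα − T cosα]
Without the anchor: N' = 1232.0 kN/m, driving T_d = 1628.0 kN/m, resisting R = 0·16.7 + 1232.0·tan37.6° = 948.7 kN/m, FS = 0.58.
Setting FS = 1.35 and solving for T:
1.35·(1628.0 − T cos47.9°) = 948.7 + T sin47.9°·tan37.6°
T·(sin47.9°·tan37.6° + 1.35·cos47.9°) = 1.35·1628.0 − 948.7
T·(0.7420·0.7701 + 1.35·0.6704) = 2197.9 − 948.7 = 1249.1
T·1.4765 = 1249.1
T = 846.0 kN/m

T = 846 kN/m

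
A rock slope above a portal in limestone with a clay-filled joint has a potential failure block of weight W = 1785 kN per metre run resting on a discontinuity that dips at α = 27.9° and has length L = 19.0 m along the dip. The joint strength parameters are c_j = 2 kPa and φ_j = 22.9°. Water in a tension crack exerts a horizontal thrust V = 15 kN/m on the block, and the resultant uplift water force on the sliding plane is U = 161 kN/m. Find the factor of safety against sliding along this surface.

FS = 0.75

Resolving the block weight along and normal to the plane and applying the Mohr–Coulomb strength on the joint:
N' = W cosα − U − V sinα = 1785·cos27.9° − 161 − 15·sin27.9° = 1409.5 kN/m
Driving force T = W sinα + V cosα = 1785·sin27.9° + 15·cos27.9° = 848.5 kN/m
Resisting force R = c_j·L + N'·tanφ_j = 2·19.0 + 1409.5·tan22.9° = 38.0 + 595.4 = 633.4 kN/m
FS = R / T = 633.4 / 848.5 = 0.746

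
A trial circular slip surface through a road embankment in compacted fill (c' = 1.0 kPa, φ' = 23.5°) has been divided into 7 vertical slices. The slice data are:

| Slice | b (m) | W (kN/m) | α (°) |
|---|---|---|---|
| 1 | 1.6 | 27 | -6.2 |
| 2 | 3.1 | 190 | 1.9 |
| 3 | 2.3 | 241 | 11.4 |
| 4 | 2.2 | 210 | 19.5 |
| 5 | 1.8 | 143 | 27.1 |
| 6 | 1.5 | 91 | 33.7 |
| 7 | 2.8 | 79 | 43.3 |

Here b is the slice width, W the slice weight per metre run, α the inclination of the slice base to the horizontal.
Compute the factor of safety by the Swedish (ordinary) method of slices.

FS = 1.42

Ordinary method of slices: FS = Σ[c'·Δl_i + (W_i cosα_i)·tanφ'] / Σ W_i sinα_i, with Δl_i = b_i / cosα_i.
Slice 1: Δl = 1.6/cos(-6.2°) = 1.609 m; N'_1 = 27·cos(-6.2°) = 26.8; c'Δl = 1.61; W sinα = -2.9
Slice 2: Δl = 3.1/cos1.9° = 3.102 m; N'_2 = 190·cos1.9° = 189.9; c'Δl = 3.10; W sinα = 6.3
Slice 3: Δl = 2.3/cos11.4° = 2.346 m; N'_3 = 241·cos11.4° = 236.2; c'Δl = 2.35; W sinα = 47.6
Slice 4: Δl = 2.2/cos19.5° = 2.334 m; N'_4 = 210·cos19.5° = 198.0; c'Δl = 2.33; W sinα = 70.1
Slice 5: Δl = 1.8/cos27.1° = 2.022 m; N'_5 = 143·cos27.1° = 127.3; c'Δl = 2.02; W sinα = 65.1
Slice 6: Δl = 1.5/cos33.7° = 1.803 m; N'_6 = 91·cos33.7° = 75.7; c'Δl = 1.80; W sinα = 50.5
Slice 7: Δl = 2.8/cos43.3° = 3.847 m; N'_7 = 79·cos43.3° = 57.5; c'Δl = 3.85; W sinα = 54.2
Σc'Δl = 17.1 kN/m; ΣN' = 911.4 kN/m; ΣW sinα = 290.9 kN/m
Resisting = 17.1 + 911.4·tan23.5° = 17.1 + 396.3 = 413.4 kN/m
FS = 413.4 / 290.9 = 1.421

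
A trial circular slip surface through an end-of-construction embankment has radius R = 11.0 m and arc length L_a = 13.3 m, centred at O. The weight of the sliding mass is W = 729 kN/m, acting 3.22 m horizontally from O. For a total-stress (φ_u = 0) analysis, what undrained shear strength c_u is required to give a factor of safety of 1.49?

FS = c_u·L_a·R / (W·d), so c_u = FS·W·d / (L_a·R).
c_u = 1.49·729·3.22 / (13.30·11.0) = 3497.6 / 146.30 = 23.91 kPa

c_u = 23.9 kPa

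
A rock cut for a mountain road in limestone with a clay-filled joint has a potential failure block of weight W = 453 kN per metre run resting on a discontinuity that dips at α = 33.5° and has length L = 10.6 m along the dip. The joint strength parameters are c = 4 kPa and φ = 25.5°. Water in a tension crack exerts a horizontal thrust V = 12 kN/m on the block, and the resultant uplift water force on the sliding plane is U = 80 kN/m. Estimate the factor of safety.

Resolving the block weight along and normal to the plane and applying the Mohr–Coulomb strength on the joint:
N' = W cosα − U − V sinα = 453·cos33.5° − 80 − 12·sin33.5° = 291.1 kN/m
Driving force T = W sinα + V cosα = 453·sin33.5° + 12·cos33.5° = 260.0 kN/m
Resisting force R = c·L + N'·tanφ = 4·10.6 + 291.1·tan25.5° = 42.4 + 138.9 = 181.3 kN/m
FS = R / T = 181.3 / 260.0 = 0.697

FS = 0.70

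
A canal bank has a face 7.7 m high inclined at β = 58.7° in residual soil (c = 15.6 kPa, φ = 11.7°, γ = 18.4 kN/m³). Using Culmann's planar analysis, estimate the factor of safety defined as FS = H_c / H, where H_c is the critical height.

H_c = (4c/γ) · sinβ cosφ / [1 − cos(β − φ)]
    = (4·15.6/18.4) · sin58.7°·cos11.7° / [1 − cos47.0°]
    = 3.391 · 0.8367 / 0.3180 = 8.92 m
FS = H_c / H = 8.92 / 7.7 = 1.159

FS = 1.16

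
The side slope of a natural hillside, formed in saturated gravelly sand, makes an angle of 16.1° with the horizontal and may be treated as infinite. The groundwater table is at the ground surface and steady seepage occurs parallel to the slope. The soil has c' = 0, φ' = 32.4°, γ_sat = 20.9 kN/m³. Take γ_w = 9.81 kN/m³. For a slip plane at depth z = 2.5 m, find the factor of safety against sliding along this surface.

FS = 1.17

With seepage parallel to the slope and the water table at the surface, the effective normal stress on the slip plane uses the buoyant unit weight γ' = γ_sat − γ_w while the driving shear stress uses γ_sat:
FS = [c' + γ' z cos²β tanφ'] / [γ_sat z sinβ cosβ]
(For c' = 0 this reduces to FS = (γ'/γ_sat)·tanφ'/tanβ.)
γ' = 20.9 − 9.81 = 11.09 kN/m³
Numerator = 0.0 + 11.09·2.5·cos²16.1°·tan32.4° = 0.0 + 11.09·2.5·0.9231·0.6346 = 16.242 kPa
Denominator = 20.9·2.5·sin16.1°·cos16.1° = 20.9·2.5·0.2773·0.9608 = 13.921 kPa
FS = 16.242 / 13.921 = 1.167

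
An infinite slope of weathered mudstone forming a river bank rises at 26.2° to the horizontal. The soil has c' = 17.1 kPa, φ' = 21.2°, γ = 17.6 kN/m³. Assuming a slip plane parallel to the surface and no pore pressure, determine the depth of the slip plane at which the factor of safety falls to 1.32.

z = 4.61 m

Setting FS = 1.32 in FS = [c' + γz cos²β tanφ'] / [γz sinβ cosβ] and solving for z:
z = c' / [γ cosβ (FS·sinβ − cosβ·tanφ')]
  = 17.1 / [17.6·cos26.2°·(1.32·sin26.2° − cos26.2°·tan21.2°)]
  = 17.1 / [17.6·0.8973·(1.32·0.4415 − 0.8973·0.3879)]
  = 17.1 / 3.7073 = 4.612 m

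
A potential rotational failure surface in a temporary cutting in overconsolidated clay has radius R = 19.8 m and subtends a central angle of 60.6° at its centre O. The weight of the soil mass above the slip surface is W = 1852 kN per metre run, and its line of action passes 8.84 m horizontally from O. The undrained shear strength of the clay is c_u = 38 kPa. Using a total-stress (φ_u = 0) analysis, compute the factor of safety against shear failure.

FS = 0.96

Taking moments about the centre O, the resisting moment is provided by the undrained shear strength acting along the arc:
Arc length L_a = R·θ = 19.8·(60.6°·π/180) = 19.8·1.0577 = 20.94 m
M_R = c_u·L_a·R = 38·20.94·19.8 = 15756.7 kN·m/m
M_D = W·d = 1852·8.84 = 16371.7 kN·m/m
FS = M_R / M_D = 15756.7 / 16371.7 = 0.962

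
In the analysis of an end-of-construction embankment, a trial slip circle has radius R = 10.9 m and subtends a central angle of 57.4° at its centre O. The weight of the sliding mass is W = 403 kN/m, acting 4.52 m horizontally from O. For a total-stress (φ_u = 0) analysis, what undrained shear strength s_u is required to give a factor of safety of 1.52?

FS = s_u·L_a·R / (W·d), so s_u = FS·W·d / (L_a·R).
Arc length L_a = R·θ = 10.9·(57.4°·π/180) = 10.9·1.0018 = 10.92 m
s_u = 1.52·403·4.52 / (10.92·10.9) = 2768.8 / 119.03 = 23.26 kPa

s_u = 23.3 kPa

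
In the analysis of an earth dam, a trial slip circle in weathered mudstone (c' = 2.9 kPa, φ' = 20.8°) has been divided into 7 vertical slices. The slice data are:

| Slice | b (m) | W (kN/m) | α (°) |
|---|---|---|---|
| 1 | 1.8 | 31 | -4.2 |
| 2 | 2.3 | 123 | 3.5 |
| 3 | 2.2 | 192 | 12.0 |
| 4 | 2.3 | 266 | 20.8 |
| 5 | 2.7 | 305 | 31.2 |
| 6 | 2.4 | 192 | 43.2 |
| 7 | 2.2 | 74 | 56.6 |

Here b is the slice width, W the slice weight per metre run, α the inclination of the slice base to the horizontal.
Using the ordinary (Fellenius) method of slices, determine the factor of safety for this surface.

Ordinary method of slices: FS = Σ[c'·Δl_i + (W_i cosα_i)·tanφ'] / Σ W_i sinα_i, with Δl_i = b_i / cosα_i.
Slice 1: Δl = 1.8/cos(-4.2°) = 1.805 m; N'_1 = 31·cos(-4.2°) = 30.9; c'Δl = 5.23; W sinα = -2.3
Slice 2: Δl = 2.3/cos3.5° = 2.304 m; N'_2 = 123·cos3.5° = 122.8; c'Δl = 6.68; W sinα = 7.5
Slice 3: Δl = 2.2/cos12.0° = 2.249 m; N'_3 = 192·cos12.0° = 187.8; c'Δl = 6.52; W sinα = 39.9
Slice 4: Δl = 2.3/cos20.8° = 2.460 m; N'_4 = 266·cos20.8° = 248.7; c'Δl = 7.14; W sinα = 94.5
Slice 5: Δl = 2.7/cos31.2° = 3.157 m; N'_5 = 305·cos31.2° = 260.9; c'Δl = 9.15; W sinα = 158.0
Slice 6: Δl = 2.4/cos43.2° = 3.292 m; N'_6 = 192·cos43.2° = 140.0; c'Δl = 9.55; W sinα = 131.4
Slice 7: Δl = 2.2/cos56.6° = 3.997 m; N'_7 = 74·cos56.6° = 40.7; c'Δl = 11.59; W sinα = 61.8
Σc'Δl = 55.9 kN/m; ΣN' = 1031.7 kN/m; ΣW sinα = 490.8 kN/m
Resisting = 55.9 + 1031.7·tan20.8° = 55.9 + 391.9 = 447.8 kN/m
FS = 447.8 / 490.8 = 0.912

FS = 0.91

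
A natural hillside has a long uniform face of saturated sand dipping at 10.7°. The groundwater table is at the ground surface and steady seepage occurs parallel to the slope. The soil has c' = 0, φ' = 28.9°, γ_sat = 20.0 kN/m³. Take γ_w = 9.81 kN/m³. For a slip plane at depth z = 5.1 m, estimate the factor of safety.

With seepage parallel to the slope and the water table at the surface, the effective normal stress on the slip plane uses the buoyant unit weight γ' = γ_sat − γ_w while the driving shear stress uses γ_sat:
FS = [c' + γ' z cos²β tanφ'] / [γ_sat z sinβ cosβ]
(For c' = 0 this reduces to FS = (γ'/γ_sat)·tanφ'/tanβ.)
γ' = 20.0 − 9.81 = 10.19 kN/m³
Numerator = 0.0 + 10.19·5.1·cos²10.7°·tan28.9° = 0.0 + 10.19·5.1·0.9655·0.5520 = 27.699 kPa
Denominator = 20.0·5.1·sin10.7°·cos10.7° = 20.0·5.1·0.1857·0.9826 = 18.609 kPa
FS = 27.699 / 18.609 = 1.489

FS = 1.49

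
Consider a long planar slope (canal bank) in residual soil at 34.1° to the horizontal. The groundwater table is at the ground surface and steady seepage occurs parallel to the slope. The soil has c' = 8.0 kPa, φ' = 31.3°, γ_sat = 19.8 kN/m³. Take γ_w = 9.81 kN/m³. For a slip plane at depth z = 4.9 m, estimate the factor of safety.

FS = 0.63

With seepage parallel to the slope and the water table at the surface, the effective normal stress on the slip plane uses the buoyant unit weight γ' = γ_sat − γ_w while the driving shear stress uses γ_sat:
FS = [c' + γ' z cos²β tanφ'] / [γ_sat z sinβ cosβ]
γ' = 19.8 − 9.81 = 9.99 kN/m³
Numerator = 8.0 + 9.99·4.9·cos²34.1°·tan31.3° = 8.0 + 9.99·4.9·0.6857·0.6080 = 28.408 kPa
Denominator = 19.8·4.9·sin34.1°·cos34.1° = 19.8·4.9·0.5606·0.8281 = 45.041 kPa
FS = 28.408 / 45.041 = 0.631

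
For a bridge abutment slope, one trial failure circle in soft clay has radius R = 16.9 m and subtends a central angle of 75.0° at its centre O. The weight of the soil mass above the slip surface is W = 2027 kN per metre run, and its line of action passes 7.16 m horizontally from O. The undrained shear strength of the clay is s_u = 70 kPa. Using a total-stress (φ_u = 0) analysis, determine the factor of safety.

FS = 1.80

Taking moments about the centre O, the resisting moment is provided by the undrained shear strength acting along the arc:
Arc length L_a = R·θ = 16.9·(75.0°·π/180) = 16.9·1.3090 = 22.12 m
M_R = s_u·L_a·R = 70·22.12·16.9 = 26170.4 kN·m/m
M_D = W·d = 2027·7.16 = 14513.3 kN·m/m
FS = M_R / M_D = 26170.4 / 14513.3 = 1.803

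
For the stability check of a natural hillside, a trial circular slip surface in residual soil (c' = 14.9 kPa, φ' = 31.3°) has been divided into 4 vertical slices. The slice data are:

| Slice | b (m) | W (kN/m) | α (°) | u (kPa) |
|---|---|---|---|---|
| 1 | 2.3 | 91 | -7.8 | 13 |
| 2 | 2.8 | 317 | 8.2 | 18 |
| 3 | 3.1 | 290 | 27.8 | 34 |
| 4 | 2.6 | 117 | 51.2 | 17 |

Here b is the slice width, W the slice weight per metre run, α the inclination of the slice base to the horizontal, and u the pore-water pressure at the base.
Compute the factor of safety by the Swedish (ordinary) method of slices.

FS = 1.82

Ordinary method of slices: FS = Σ[c'·Δl_i + (W_i cosα_i − u_i·Δl_i)·tanφ'] / Σ W_i sinα_i, with Δl_i = b_i / cosα_i.
Slice 1: Δl = 2.3/cos(-7.8°) = 2.321 m; N'_1 = 91·cos(-7.8°) − 13·2.321 = 60.0; c'Δl = 34.59; W sinα = -12.4
Slice 2: Δl = 2.8/cos8.2° = 2.829 m; N'_2 = 317·cos8.2° − 18·2.829 = 262.8; c'Δl = 42.15; W sinα = 45.2
Slice 3: Δl = 3.1/cos27.8° = 3.504 m; N'_3 = 290·cos27.8° − 34·3.504 = 137.4; c'Δl = 52.22; W sinα = 135.3
Slice 4: Δl = 2.6/cos51.2° = 4.149 m; N'_4 = 117·cos51.2° − 17·4.149 = 2.8; c'Δl = 61.83; W sinα = 91.2
Σc'Δl = 190.8 kN/m; ΣN' = 463.0 kN/m; ΣW sinα = 259.3 kN/m
Resisting = 190.8 + 463.0·tan31.3° = 190.8 + 281.5 = 472.3 kN/m
FS = 472.3 / 259.3 = 1.821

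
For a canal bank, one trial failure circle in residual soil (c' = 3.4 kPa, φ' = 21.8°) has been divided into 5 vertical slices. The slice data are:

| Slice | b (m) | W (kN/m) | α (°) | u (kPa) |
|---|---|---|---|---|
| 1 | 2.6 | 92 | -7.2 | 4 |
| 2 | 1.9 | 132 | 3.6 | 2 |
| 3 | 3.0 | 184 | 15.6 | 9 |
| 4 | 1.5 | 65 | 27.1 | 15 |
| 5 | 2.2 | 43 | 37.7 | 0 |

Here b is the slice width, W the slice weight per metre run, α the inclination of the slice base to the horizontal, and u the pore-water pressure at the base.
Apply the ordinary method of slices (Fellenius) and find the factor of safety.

Ordinary method of slices: FS = Σ[c'·Δl_i + (W_i cosα_i − u_i·Δl_i)·tanφ'] / Σ W_i sinα_i, with Δl_i = b_i / cosα_i.
Slice 1: Δl = 2.6/cos(-7.2°) = 2.621 m; N'_1 = 92·cos(-7.2°) − 4·2.621 = 80.8; c'Δl = 8.91; W sinα = -11.5
Slice 2: Δl = 1.9/cos3.6° = 1.904 m; N'_2 = 132·cos3.6° − 2·1.904 = 127.9; c'Δl = 6.47; W sinα = 8.3
Slice 3: Δl = 3.0/cos15.6° = 3.115 m; N'_3 = 184·cos15.6° − 9·3.115 = 149.2; c'Δl = 10.59; W sinα = 49.5
Slice 4: Δl = 1.5/cos27.1° = 1.685 m; N'_4 = 65·cos27.1° − 15·1.685 = 32.6; c'Δl = 5.73; W sinα = 29.6
Slice 5: Δl = 2.2/cos37.7° = 2.781 m; N'_5 = 43·cos37.7° − 0·2.781 = 34.0; c'Δl = 9.45; W sinα = 26.3
Σc'Δl = 41.2 kN/m; ΣN' = 424.5 kN/m; ΣW sinα = 102.1 kN/m
Resisting = 41.2 + 424.5·tan21.8° = 41.2 + 169.8 = 211.0 kN/m
FS = 211.0 / 102.1 = 2.065

FS = 2.07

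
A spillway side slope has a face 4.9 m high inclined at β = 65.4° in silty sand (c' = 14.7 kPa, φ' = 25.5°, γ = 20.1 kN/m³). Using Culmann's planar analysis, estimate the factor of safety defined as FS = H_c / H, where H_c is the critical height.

FS = 2.10

H_c = (4c'/γ) · sinβ cosφ' / [1 − cos(β − φ')]
    = (4·14.7/20.1) · sin65.4°·cos25.5° / [1 − cos39.9°]
    = 2.925 · 0.8207 / 0.2328 = 10.31 m
FS = H_c / H = 10.31 / 4.9 = 2.104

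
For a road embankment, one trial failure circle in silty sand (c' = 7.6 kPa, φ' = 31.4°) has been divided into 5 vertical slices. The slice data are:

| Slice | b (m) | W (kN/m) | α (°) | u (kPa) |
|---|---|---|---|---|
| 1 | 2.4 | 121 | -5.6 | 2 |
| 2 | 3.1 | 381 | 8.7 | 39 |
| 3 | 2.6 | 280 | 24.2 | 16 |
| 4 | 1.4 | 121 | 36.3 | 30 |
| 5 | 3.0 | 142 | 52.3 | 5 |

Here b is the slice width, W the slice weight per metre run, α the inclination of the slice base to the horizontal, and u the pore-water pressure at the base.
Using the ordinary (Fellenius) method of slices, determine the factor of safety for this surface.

Ordinary method of slices: FS = Σ[c'·Δl_i + (W_i cosα_i − u_i·Δl_i)·tanφ'] / Σ W_i sinα_i, with Δl_i = b_i / cosα_i.
Slice 1: Δl = 2.4/cos(-5.6°) = 2.412 m; N'_1 = 121·cos(-5.6°) − 2·2.412 = 115.6; c'Δl = 18.33; W sinα = -11.8
Slice 2: Δl = 3.1/cos8.7° = 3.136 m; N'_2 = 381·cos8.7° − 39·3.136 = 254.3; c'Δl = 23.83; W sinα = 57.6
Slice 3: Δl = 2.6/cos24.2° = 2.851 m; N'_3 = 280·cos24.2° − 16·2.851 = 209.8; c'Δl = 21.66; W sinα = 114.8
Slice 4: Δl = 1.4/cos36.3° = 1.737 m; N'_4 = 121·cos36.3° − 30·1.737 = 45.4; c'Δl = 13.20; W sinα = 71.6
Slice 5: Δl = 3.0/cos52.3° = 4.906 m; N'_5 = 142·cos52.3° − 5·4.906 = 62.3; c'Δl = 37.28; W sinα = 112.4
Σc'Δl = 114.3 kN/m; ΣN' = 687.4 kN/m; ΣW sinα = 344.6 kN/m
Resisting = 114.3 + 687.4·tan31.4° = 114.3 + 419.6 = 533.9 kN/m
FS = 533.9 / 344.6 = 1.549

FS = 1.55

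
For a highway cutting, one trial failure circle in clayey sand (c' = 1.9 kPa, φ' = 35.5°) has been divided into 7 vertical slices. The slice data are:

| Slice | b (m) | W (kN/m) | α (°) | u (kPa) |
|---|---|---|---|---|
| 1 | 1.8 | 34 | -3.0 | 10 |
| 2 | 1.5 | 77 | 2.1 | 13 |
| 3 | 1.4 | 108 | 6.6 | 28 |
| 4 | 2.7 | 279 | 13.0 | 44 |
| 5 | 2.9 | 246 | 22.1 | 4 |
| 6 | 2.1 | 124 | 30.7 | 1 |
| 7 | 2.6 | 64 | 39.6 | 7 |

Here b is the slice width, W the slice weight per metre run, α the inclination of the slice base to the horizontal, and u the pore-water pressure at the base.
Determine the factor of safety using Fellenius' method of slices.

Ordinary method of slices: FS = Σ[c'·Δl_i + (W_i cosα_i − u_i·Δl_i)·tanφ'] / Σ W_i sinα_i, with Δl_i = b_i / cosα_i.
Slice 1: Δl = 1.8/cos(-3.0°) = 1.802 m; N'_1 = 34·cos(-3.0°) − 10·1.802 = 15.9; c'Δl = 3.42; W sinα = -1.8
Slice 2: Δl = 1.5/cos2.1° = 1.501 m; N'_2 = 77·cos2.1° − 13·1.501 = 57.4; c'Δl = 2.85; W sinα = 2.8
Slice 3: Δl = 1.4/cos6.6° = 1.409 m; N'_3 = 108·cos6.6° − 28·1.409 = 67.8; c'Δl = 2.68; W sinα = 12.4
Slice 4: Δl = 2.7/cos13.0° = 2.771 m; N'_4 = 279·cos13.0° − 44·2.771 = 149.9; c'Δl = 5.26; W sinα = 62.8
Slice 5: Δl = 2.9/cos22.1° = 3.130 m; N'_5 = 246·cos22.1° − 4·3.130 = 215.4; c'Δl = 5.95; W sinα = 92.6
Slice 6: Δl = 2.1/cos30.7° = 2.442 m; N'_6 = 124·cos30.7° − 1·2.442 = 104.2; c'Δl = 4.64; W sinα = 63.3
Slice 7: Δl = 2.6/cos39.6° = 3.374 m; N'_7 = 64·cos39.6° − 7·3.374 = 25.7; c'Δl = 6.41; W sinα = 40.8
Σc'Δl = 31.2 kN/m; ΣN' = 636.4 kN/m; ΣW sinα = 272.9 kN/m
Resisting = 31.2 + 636.4·tan35.5° = 31.2 + 453.9 = 485.1 kN/m
FS = 485.1 / 272.9 = 1.778

FS = 1.78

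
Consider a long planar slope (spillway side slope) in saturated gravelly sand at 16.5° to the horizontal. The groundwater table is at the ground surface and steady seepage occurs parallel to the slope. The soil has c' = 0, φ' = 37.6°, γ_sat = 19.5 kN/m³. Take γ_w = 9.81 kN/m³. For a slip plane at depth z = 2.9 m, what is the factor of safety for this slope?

With seepage parallel to the slope and the water table at the surface, the effective normal stress on the slip plane uses the buoyant unit weight γ' = γ_sat − γ_w while the driving shear stress uses γ_sat:
FS = [c' + γ' z cos²β tanφ'] / [γ_sat z sinβ cosβ]
(For c' = 0 this reduces to FS = (γ'/γ_sat)·tanφ'/tanβ.)
γ' = 19.5 − 9.81 = 9.69 kN/m³
Numerator = 0.0 + 9.69·2.9·cos²16.5°·tan37.6° = 0.0 + 9.69·2.9·0.9193·0.7701 = 19.895 kPa
Denominator = 19.5·2.9·sin16.5°·cos16.5° = 19.5·2.9·0.2840·0.9588 = 15.400 kPa
FS = 19.895 / 15.400 = 1.292

FS = 1.29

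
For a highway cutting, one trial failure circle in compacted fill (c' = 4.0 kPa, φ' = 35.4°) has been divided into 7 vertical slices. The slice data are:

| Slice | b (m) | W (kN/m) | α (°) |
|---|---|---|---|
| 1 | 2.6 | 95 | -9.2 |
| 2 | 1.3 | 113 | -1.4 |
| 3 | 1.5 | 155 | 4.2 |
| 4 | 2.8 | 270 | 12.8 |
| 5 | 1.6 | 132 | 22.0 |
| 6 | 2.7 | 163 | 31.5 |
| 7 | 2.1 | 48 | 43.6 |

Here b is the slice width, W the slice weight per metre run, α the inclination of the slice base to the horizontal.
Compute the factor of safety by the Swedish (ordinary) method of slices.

Ordinary method of slices: FS = Σ[c'·Δl_i + (W_i cosα_i)·tanφ'] / Σ W_i sinα_i, with Δl_i = b_i / cosα_i.
Slice 1: Δl = 2.6/cos(-9.2°) = 2.634 m; N'_1 = 95·cos(-9.2°) = 93.8; c'Δl = 10.54; W sinα = -15.2
Slice 2: Δl = 1.3/cos(-1.4°) = 1.300 m; N'_2 = 113·cos(-1.4°) = 113.0; c'Δl = 5.20; W sinα = -2.8
Slice 3: Δl = 1.5/cos4.2° = 1.504 m; N'_3 = 155·cos4.2° = 154.6; c'Δl = 6.02; W sinα = 11.4
Slice 4: Δl = 2.8/cos12.8° = 2.871 m; N'_4 = 270·cos12.8° = 263.3; c'Δl = 11.49; W sinα = 59.8
Slice 5: Δl = 1.6/cos22.0° = 1.726 m; N'_5 = 132·cos22.0° = 122.4; c'Δl = 6.90; W sinα = 49.4
Slice 6: Δl = 2.7/cos31.5° = 3.167 m; N'_6 = 163·cos31.5° = 139.0; c'Δl = 12.67; W sinα = 85.2
Slice 7: Δl = 2.1/cos43.6° = 2.900 m; N'_7 = 48·cos43.6° = 34.8; c'Δl = 11.60; W sinα = 33.1
Σc'Δl = 64.4 kN/m; ΣN' = 920.7 kN/m; ΣW sinα = 220.9 kN/m
Resisting = 64.4 + 920.7·tan35.4° = 64.4 + 654.3 = 718.7 kN/m
FS = 718.7 / 220.9 = 3.253

FS = 3.25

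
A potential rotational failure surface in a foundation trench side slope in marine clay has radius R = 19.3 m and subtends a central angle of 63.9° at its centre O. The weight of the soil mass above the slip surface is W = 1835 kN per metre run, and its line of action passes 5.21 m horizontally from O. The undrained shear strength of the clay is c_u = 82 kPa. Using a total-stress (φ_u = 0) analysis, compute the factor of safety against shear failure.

FS = 3.56

Taking moments about the centre O, the resisting moment is provided by the undrained shear strength acting along the arc:
Arc length L_a = R·θ = 19.3·(63.9°·π/180) = 19.3·1.1153 = 21.52 m
M_R = c_u·L_a·R = 82·21.52·19.3 = 34064.9 kN·m/m
M_D = W·d = 1835·5.21 = 9560.4 kN·m/m
FS = M_R / M_D = 34064.9 / 9560.4 = 3.563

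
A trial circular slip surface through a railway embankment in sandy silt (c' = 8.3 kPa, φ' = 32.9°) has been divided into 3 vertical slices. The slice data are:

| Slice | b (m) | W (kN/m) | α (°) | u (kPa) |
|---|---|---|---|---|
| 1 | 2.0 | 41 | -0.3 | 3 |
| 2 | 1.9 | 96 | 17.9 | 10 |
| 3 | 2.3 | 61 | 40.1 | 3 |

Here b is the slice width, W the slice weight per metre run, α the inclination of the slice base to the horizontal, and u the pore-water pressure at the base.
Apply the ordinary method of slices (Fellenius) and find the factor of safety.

Ordinary method of slices: FS = Σ[c'·Δl_i + (W_i cosα_i − u_i·Δl_i)·tanφ'] / Σ W_i sinα_i, with Δl_i = b_i / cosα_i.
Slice 1: Δl = 2.0/cos(-0.3°) = 2.000 m; N'_1 = 41·cos(-0.3°) − 3·2.000 = 35.0; c'Δl = 16.60; W sinα = -0.2
Slice 2: Δl = 1.9/cos17.9° = 1.997 m; N'_2 = 96·cos17.9° − 10·1.997 = 71.4; c'Δl = 16.57; W sinα = 29.5
Slice 3: Δl = 2.3/cos40.1° = 3.007 m; N'_3 = 61·cos40.1° − 3·3.007 = 37.6; c'Δl = 24.96; W sinα = 39.3
Σc'Δl = 58.1 kN/m; ΣN' = 144.0 kN/m; ΣW sinα = 68.6 kN/m
Resisting = 58.1 + 144.0·tan32.9° = 58.1 + 93.2 = 151.3 kN/m
FS = 151.3 / 68.6 = 2.206

FS = 2.21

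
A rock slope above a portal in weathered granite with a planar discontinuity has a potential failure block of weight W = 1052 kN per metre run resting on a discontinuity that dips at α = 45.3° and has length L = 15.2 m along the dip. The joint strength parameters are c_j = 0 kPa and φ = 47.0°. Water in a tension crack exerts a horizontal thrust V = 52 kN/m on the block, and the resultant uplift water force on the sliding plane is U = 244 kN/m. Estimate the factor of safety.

Resolving the block weight along and normal to the plane and applying the Mohr–Coulomb strength on the joint:
N' = W cosα − U − V sinα = 1052·cos45.3° − 244 − 52·sin45.3° = 459.0 kN/m
Driving force T = W sinα + V cosα = 1052·sin45.3° + 52·cos45.3° = 784.3 kN/m
Resisting force R = c_j·L + N'·tanφ = 0·15.2 + 459.0·tan47.0° = 0.0 + 492.2 = 492.2 kN/m
FS = R / T = 492.2 / 784.3 = 0.628

FS = 0.63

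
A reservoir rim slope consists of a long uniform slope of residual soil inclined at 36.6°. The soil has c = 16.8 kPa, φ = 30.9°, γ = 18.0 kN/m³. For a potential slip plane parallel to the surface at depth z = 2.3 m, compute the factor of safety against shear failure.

For an infinite slope with a slip plane parallel to the surface (no pore pressure): FS = [c + γz cos²β tanφ] / [γz sinβ cosβ].
γz = 18.0·2.3 = 41.40 kN/m²
Numerator = 16.8 + 41.40·cos²36.6°·tan30.9° = 16.8 + 41.40·0.6445·0.5985 = 32.769 kPa
Denominator = 41.40·sin36.6°·cos36.6° = 41.40·0.5962·0.8028 = 19.817 kPa
FS = 32.769 / 19.817 = 1.654

FS = 1.65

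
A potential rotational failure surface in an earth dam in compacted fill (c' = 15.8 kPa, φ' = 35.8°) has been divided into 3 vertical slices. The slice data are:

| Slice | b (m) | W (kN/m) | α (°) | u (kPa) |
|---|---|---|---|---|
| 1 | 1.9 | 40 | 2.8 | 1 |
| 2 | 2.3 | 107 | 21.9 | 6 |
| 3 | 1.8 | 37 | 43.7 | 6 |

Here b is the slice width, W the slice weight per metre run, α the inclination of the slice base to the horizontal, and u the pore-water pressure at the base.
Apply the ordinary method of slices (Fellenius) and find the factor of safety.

Ordinary method of slices: FS = Σ[c'·Δl_i + (W_i cosα_i − u_i·Δl_i)·tanφ'] / Σ W_i sinα_i, with Δl_i = b_i / cosα_i.
Slice 1: Δl = 1.9/cos2.8° = 1.902 m; N'_1 = 40·cos2.8° − 1·1.902 = 38.0; c'Δl = 30.06; W sinα = 2.0
Slice 2: Δl = 2.3/cos21.9° = 2.479 m; N'_2 = 107·cos21.9° − 6·2.479 = 84.4; c'Δl = 39.17; W sinα = 39.9
Slice 3: Δl = 1.8/cos43.7° = 2.490 m; N'_3 = 37·cos43.7° − 6·2.490 = 11.8; c'Δl = 39.34; W sinα = 25.6
Σc'Δl = 108.6 kN/m; ΣN' = 134.3 kN/m; ΣW sinα = 67.4 kN/m
Resisting = 108.6 + 134.3·tan35.8° = 108.6 + 96.8 = 205.4 kN/m
FS = 205.4 / 67.4 = 3.046

FS = 3.05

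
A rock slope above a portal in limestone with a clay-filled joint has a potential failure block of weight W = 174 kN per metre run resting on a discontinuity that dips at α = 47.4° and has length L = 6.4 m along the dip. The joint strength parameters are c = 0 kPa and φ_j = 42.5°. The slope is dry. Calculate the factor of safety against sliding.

FS = 0.84

Resolving the block weight along and normal to the plane and applying the Mohr–Coulomb strength on the joint:
N' = W cosα = 174·cos47.4° = 117.8 kN/m
Driving force T = W sinα = 174·sin47.4° = 128.1 kN/m
Resisting force R = c·L + N'·tanφ_j = 0·6.4 + 117.8·tan42.5° = 0.0 + 107.9 = 107.9 kN/m
FS = R / T = 107.9 / 128.1 = 0.843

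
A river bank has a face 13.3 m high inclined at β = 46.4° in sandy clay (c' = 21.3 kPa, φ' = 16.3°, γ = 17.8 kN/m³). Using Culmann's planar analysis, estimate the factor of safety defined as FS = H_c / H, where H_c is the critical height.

H_c = (4c'/γ) · sinβ cosφ' / [1 − cos(β − φ')]
    = (4·21.3/17.8) · sin46.4°·cos16.3° / [1 − cos30.1°]
    = 4.787 · 0.6951 / 0.1348 = 24.67 m
FS = H_c / H = 24.67 / 13.3 = 1.855

FS = 1.86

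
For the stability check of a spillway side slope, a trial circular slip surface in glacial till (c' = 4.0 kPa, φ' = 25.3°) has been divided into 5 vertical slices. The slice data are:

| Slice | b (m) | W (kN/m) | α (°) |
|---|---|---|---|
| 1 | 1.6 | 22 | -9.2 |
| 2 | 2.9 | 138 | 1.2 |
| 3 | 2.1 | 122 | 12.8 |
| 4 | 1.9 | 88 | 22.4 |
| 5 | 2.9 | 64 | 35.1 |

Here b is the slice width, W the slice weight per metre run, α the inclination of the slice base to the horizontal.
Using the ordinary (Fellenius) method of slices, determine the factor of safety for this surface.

Ordinary method of slices: FS = Σ[c'·Δl_i + (W_i cosα_i)·tanφ'] / Σ W_i sinα_i, with Δl_i = b_i / cosα_i.
Slice 1: Δl = 1.6/cos(-9.2°) = 1.621 m; N'_1 = 22·cos(-9.2°) = 21.7; c'Δl = 6.48; W sinα = -3.5
Slice 2: Δl = 2.9/cos1.2° = 2.901 m; N'_2 = 138·cos1.2° = 138.0; c'Δl = 11.60; W sinα = 2.9
Slice 3: Δl = 2.1/cos12.8° = 2.154 m; N'_3 = 122·cos12.8° = 119.0; c'Δl = 8.61; W sinα = 27.0
Slice 4: Δl = 1.9/cos22.4° = 2.055 m; N'_4 = 88·cos22.4° = 81.4; c'Δl = 8.22; W sinα = 33.5
Slice 5: Δl = 2.9/cos35.1° = 3.545 m; N'_5 = 64·cos35.1° = 52.4; c'Δl = 14.18; W sinα = 36.8
Σc'Δl = 49.1 kN/m; ΣN' = 412.4 kN/m; ΣW sinα = 96.7 kN/m
Resisting = 49.1 + 412.4·tan25.3° = 49.1 + 194.9 = 244.0 kN/m
FS = 244.0 / 96.7 = 2.523

FS = 2.52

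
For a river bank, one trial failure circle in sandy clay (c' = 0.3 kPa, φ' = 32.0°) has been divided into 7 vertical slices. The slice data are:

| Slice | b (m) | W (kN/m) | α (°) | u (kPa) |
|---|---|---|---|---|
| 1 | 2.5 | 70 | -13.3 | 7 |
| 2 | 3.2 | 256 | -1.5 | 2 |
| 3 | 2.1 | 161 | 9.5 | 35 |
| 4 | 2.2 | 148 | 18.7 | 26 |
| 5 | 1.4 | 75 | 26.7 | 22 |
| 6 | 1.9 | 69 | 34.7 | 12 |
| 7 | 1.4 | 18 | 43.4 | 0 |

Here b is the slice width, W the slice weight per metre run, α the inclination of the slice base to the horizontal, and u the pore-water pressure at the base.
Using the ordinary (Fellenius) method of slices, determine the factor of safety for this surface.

Ordinary method of slices: FS = Σ[c'·Δl_i + (W_i cosα_i − u_i·Δl_i)·tanφ'] / Σ W_i sinα_i, with Δl_i = b_i / cosα_i.
Slice 1: Δl = 2.5/cos(-13.3°) = 2.569 m; N'_1 = 70·cos(-13.3°) − 7·2.569 = 50.1; c'Δl = 0.77; W sinα = -16.1
Slice 2: Δl = 3.2/cos(-1.5°) = 3.201 m; N'_2 = 256·cos(-1.5°) − 2·3.201 = 249.5; c'Δl = 0.96; W sinα = -6.7
Slice 3: Δl = 2.1/cos9.5° = 2.129 m; N'_3 = 161·cos9.5° − 35·2.129 = 84.3; c'Δl = 0.64; W sinα = 26.6
Slice 4: Δl = 2.2/cos18.7° = 2.323 m; N'_4 = 148·cos18.7° − 26·2.323 = 79.8; c'Δl = 0.70; W sinα = 47.5
Slice 5: Δl = 1.4/cos26.7° = 1.567 m; N'_5 = 75·cos26.7° − 22·1.567 = 32.5; c'Δl = 0.47; W sinα = 33.7
Slice 6: Δl = 1.9/cos34.7° = 2.311 m; N'_6 = 69·cos34.7° − 12·2.311 = 29.0; c'Δl = 0.69; W sinα = 39.3
Slice 7: Δl = 1.4/cos43.4° = 1.927 m; N'_7 = 18·cos43.4° − 0·1.927 = 13.1; c'Δl = 0.58; W sinα = 12.4
Σc'Δl = 4.8 kN/m; ΣN' = 538.3 kN/m; ΣW sinα = 136.6 kN/m
Resisting = 4.8 + 538.3·tan32.0° = 4.8 + 336.4 = 341.2 kN/m
FS = 341.2 / 136.6 = 2.498

FS = 2.50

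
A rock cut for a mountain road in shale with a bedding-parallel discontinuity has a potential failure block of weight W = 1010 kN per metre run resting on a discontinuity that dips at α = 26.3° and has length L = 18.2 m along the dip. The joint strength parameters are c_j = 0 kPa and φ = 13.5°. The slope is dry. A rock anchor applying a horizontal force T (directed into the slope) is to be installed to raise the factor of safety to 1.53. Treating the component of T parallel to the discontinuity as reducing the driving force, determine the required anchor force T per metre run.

T = 316 kN/m

Resolving forces along and normal to the sliding plane, with the horizontal anchor force T adding T·sinα to the effective normal force and T·cosα acting up the plane against the driving force:
FS = [c_jL + (W cosα + T sinα) tanφ] / [W sinα − T cosα]
Without the anchor: N' = 905.5 kN/m, driving T_d = 447.5 kN/m, resisting R = 0·18.2 + 905.5·tan13.5° = 217.4 kN/m, FS = 0.49.
Setting FS = 1.53 and solving for T:
1.53·(447.5 − T cos26.3°) = 217.4 + T sin26.3°·tan13.5°
T·(sin26.3°·tan13.5° + 1.53·cos26.3°) = 1.53·447.5 − 217.4
T·(0.4431·0.2401 + 1.53·0.8965) = 684.7 − 217.4 = 467.3
T·1.4780 = 467.3
T = 316.2 kN/m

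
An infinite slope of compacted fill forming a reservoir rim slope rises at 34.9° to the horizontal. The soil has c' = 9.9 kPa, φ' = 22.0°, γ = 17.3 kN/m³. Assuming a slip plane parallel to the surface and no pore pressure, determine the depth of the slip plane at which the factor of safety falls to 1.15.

Setting FS = 1.15 in FS = [c' + γz cos²β tanφ'] / [γz sinβ cosβ] and solving for z:
z = c' / [γ cosβ (FS·sinβ − cosβ·tanφ')]
  = 9.9 / [17.3·cos34.9°·(1.15·sin34.9° − cos34.9°·tan22.0°)]
  = 9.9 / [17.3·0.8202·(1.15·0.5721 − 0.8202·0.4040)]
  = 9.9 / 4.6341 = 2.136 m

z = 2.14 m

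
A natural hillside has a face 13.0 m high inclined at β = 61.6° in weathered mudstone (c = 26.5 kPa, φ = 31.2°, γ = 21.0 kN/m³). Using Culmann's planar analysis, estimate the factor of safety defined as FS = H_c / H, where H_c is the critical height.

H_c = (4c/γ) · sinβ cosφ / [1 − cos(β − φ)]
    = (4·26.5/21.0) · sin61.6°·cos31.2° / [1 − cos30.4°]
    = 5.048 · 0.7524 / 0.1375 = 27.62 m
FS = H_c / H = 27.62 / 13.0 = 2.125

FS = 2.12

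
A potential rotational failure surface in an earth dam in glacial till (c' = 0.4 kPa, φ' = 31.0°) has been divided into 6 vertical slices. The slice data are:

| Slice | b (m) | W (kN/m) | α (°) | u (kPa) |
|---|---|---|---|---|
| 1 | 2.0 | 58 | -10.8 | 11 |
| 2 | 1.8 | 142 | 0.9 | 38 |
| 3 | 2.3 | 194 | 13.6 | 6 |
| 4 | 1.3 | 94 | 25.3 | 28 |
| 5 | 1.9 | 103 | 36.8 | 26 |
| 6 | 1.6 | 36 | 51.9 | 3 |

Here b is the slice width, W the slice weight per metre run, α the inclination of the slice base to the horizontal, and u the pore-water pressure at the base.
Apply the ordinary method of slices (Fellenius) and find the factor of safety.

FS = 1.33

Ordinary method of slices: FS = Σ[c'·Δl_i + (W_i cosα_i − u_i·Δl_i)·tanφ'] / Σ W_i sinα_i, with Δl_i = b_i / cosα_i.
Slice 1: Δl = 2.0/cos(-10.8°) = 2.036 m; N'_1 = 58·cos(-10.8°) − 11·2.036 = 34.6; c'Δl = 0.81; W sinα = -10.9
Slice 2: Δl = 1.8/cos0.9° = 1.800 m; N'_2 = 142·cos0.9° − 38·1.800 = 73.6; c'Δl = 0.72; W sinα = 2.2
Slice 3: Δl = 2.3/cos13.6° = 2.366 m; N'_3 = 194·cos13.6° − 6·2.366 = 174.4; c'Δl = 0.95; W sinα = 45.6
Slice 4: Δl = 1.3/cos25.3° = 1.438 m; N'_4 = 94·cos25.3° − 28·1.438 = 44.7; c'Δl = 0.58; W sinα = 40.2
Slice 5: Δl = 1.9/cos36.8° = 2.373 m; N'_5 = 103·cos36.8° − 26·2.373 = 20.8; c'Δl = 0.95; W sinα = 61.7
Slice 6: Δl = 1.6/cos51.9° = 2.593 m; N'_6 = 36·cos51.9° − 3·2.593 = 14.4; c'Δl = 1.04; W sinα = 28.3
Σc'Δl = 5.0 kN/m; ΣN' = 362.5 kN/m; ΣW sinα = 167.2 kN/m
Resisting = 5.0 + 362.5·tan31.0° = 5.0 + 217.8 = 222.8 kN/m
FS = 222.8 / 167.2 = 1.333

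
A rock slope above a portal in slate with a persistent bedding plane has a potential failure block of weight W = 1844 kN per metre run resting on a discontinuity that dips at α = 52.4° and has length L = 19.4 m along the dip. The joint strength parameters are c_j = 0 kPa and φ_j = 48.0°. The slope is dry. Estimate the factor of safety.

Resolving the block weight along and normal to the plane and applying the Mohr–Coulomb strength on the joint:
N' = W cosα = 1844·cos52.4° = 1125.1 kN/m
Driving force T = W sinα = 1844·sin52.4° = 1461.0 kN/m
Resisting force R = c_j·L + N'·tanφ_j = 0·19.4 + 1125.1·tan48.0° = 0.0 + 1249.6 = 1249.6 kN/m
FS = R / T = 1249.6 / 1461.0 = 0.855

FS = 0.86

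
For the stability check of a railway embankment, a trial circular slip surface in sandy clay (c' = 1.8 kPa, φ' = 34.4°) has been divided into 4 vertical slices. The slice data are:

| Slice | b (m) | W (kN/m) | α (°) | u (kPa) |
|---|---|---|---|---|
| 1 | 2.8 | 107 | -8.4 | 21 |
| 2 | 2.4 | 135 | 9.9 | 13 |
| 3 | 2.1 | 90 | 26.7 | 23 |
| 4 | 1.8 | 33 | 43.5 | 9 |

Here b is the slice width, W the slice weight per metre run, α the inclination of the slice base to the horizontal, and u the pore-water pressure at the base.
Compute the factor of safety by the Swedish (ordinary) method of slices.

Ordinary method of slices: FS = Σ[c'·Δl_i + (W_i cosα_i − u_i·Δl_i)·tanφ'] / Σ W_i sinα_i, with Δl_i = b_i / cosα_i.
Slice 1: Δl = 2.8/cos(-8.4°) = 2.830 m; N'_1 = 107·cos(-8.4°) − 21·2.830 = 46.4; c'Δl = 5.09; W sinα = -15.6
Slice 2: Δl = 2.4/cos9.9° = 2.436 m; N'_2 = 135·cos9.9° − 13·2.436 = 101.3; c'Δl = 4.39; W sinα = 23.2
Slice 3: Δl = 2.1/cos26.7° = 2.351 m; N'_3 = 90·cos26.7° − 23·2.351 = 26.3; c'Δl = 4.23; W sinα = 40.4
Slice 4: Δl = 1.8/cos43.5° = 2.481 m; N'_4 = 33·cos43.5° − 9·2.481 = 1.6; c'Δl = 4.47; W sinα = 22.7
Σc'Δl = 18.2 kN/m; ΣN' = 175.7 kN/m; ΣW sinα = 70.7 kN/m
Resisting = 18.2 + 175.7·tan34.4° = 18.2 + 120.3 = 138.5 kN/m
FS = 138.5 / 70.7 = 1.958

FS = 1.96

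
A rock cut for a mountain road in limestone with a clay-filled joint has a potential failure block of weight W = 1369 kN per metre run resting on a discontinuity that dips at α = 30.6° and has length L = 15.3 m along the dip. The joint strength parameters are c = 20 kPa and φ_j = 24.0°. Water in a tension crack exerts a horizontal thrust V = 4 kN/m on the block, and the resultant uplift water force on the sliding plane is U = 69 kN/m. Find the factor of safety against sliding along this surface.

Resolving the block weight along and normal to the plane and applying the Mohr–Coulomb strength on the joint:
N' = W cosα − U − V sinα = 1369·cos30.6° − 69 − 4·sin30.6° = 1107.3 kN/m
Driving force T = W sinα + V cosα = 1369·sin30.6° + 4·cos30.6° = 700.3 kN/m
Resisting force R = c·L + N'·tanφ_j = 20·15.3 + 1107.3·tan24.0° = 306.0 + 493.0 = 799.0 kN/m
FS = R / T = 799.0 / 700.3 = 1.141

FS = 1.14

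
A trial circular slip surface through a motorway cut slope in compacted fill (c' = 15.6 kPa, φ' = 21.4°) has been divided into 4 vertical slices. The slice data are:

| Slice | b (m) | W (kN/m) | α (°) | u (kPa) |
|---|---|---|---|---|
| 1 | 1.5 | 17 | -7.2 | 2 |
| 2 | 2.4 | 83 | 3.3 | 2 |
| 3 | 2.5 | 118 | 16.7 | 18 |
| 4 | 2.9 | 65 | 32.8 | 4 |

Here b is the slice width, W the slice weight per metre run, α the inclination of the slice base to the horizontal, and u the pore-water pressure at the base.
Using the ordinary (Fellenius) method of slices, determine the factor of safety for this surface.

Ordinary method of slices: FS = Σ[c'·Δl_i + (W_i cosα_i − u_i·Δl_i)·tanφ'] / Σ W_i sinα_i, with Δl_i = b_i / cosα_i.
Slice 1: Δl = 1.5/cos(-7.2°) = 1.512 m; N'_1 = 17·cos(-7.2°) − 2·1.512 = 13.8; c'Δl = 23.59; W sinα = -2.1
Slice 2: Δl = 2.4/cos3.3° = 2.404 m; N'_2 = 83·cos3.3° − 2·2.404 = 78.1; c'Δl = 37.50; W sinα = 4.8
Slice 3: Δl = 2.5/cos16.7° = 2.610 m; N'_3 = 118·cos16.7° − 18·2.610 = 66.0; c'Δl = 40.72; W sinα = 33.9
Slice 4: Δl = 2.9/cos32.8° = 3.450 m; N'_4 = 65·cos32.8° − 4·3.450 = 40.8; c'Δl = 53.82; W sinα = 35.2
Σc'Δl = 155.6 kN/m; ΣN' = 198.8 kN/m; ΣW sinα = 71.8 kN/m
Resisting = 155.6 + 198.8·tan21.4° = 155.6 + 77.9 = 233.5 kN/m
FS = 233.5 / 71.8 = 3.254

FS = 3.25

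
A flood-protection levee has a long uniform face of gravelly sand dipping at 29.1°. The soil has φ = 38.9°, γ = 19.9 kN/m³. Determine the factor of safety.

For a dry cohesionless infinite slope the factor of safety is FS = tanφ / tanβ.
FS = tan38.9° / tan29.1° = 0.8069 / 0.5566 = 1.450

FS = 1.45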